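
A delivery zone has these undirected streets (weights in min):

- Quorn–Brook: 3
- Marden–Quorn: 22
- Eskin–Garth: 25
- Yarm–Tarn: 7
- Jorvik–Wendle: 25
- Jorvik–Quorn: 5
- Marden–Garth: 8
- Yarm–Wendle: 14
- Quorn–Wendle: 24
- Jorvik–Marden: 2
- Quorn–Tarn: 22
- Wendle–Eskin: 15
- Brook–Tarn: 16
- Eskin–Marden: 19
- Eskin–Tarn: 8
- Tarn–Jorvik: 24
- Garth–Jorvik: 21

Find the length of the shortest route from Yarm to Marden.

33 min

Shortest distances from Yarm:
Yarm: 0
Tarn: 7  (via Yarm)
Wendle: 14  (via Yarm)
Eskin: 15  (via Tarn)
Brook: 23  (via Tarn)
Quorn: 26  (via Brook)
Jorvik: 31  (via Tarn)
Marden: 33  (via Jorvik)
Shortest route: Yarm–Tarn–Jorvik–Marden = 33 min.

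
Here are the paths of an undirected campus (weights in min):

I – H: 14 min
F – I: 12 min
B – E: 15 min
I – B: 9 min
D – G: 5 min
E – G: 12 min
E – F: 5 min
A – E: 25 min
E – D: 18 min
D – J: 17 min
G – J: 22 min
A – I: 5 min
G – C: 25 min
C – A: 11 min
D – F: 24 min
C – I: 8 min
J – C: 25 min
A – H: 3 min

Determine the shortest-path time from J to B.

42 min

Enumerating some paths:
J–D–E–B: 17+18+15 = 50
J–G–E–B: 22+12+15 = 49
J–C–I–B: 25+8+9 = 42
J–D–G–E–B: 17+5+12+15 = 49
Cheapest is J–C–I–B at 42 min.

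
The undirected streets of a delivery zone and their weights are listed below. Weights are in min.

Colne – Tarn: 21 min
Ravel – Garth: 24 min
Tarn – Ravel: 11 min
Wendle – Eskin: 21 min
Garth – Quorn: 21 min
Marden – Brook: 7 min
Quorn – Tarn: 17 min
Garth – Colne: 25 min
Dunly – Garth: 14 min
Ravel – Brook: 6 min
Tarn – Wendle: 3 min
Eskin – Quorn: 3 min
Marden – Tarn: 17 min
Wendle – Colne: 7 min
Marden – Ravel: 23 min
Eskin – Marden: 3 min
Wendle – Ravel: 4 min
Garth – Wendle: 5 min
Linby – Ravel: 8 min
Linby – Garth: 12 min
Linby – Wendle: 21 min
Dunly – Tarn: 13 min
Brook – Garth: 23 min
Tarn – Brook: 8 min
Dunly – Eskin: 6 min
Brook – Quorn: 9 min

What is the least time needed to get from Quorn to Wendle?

19 min

Enumerating some paths:
Quorn - Brook - Ravel - Wendle: 9+6+4 = 19
Quorn - Brook - Tarn - Wendle: 9+8+3 = 20
Quorn - Tarn - Wendle: 17+3 = 20
The minimum is 19 min via Quorn - Brook - Ravel - Wendle.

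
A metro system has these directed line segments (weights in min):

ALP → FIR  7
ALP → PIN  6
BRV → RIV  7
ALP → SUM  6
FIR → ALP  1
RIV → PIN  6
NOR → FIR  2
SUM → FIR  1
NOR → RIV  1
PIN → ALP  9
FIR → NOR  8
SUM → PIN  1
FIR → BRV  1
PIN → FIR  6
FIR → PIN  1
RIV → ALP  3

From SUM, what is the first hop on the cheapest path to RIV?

Candidate routes:
SUM - FIR - NOR - RIV: 1+8+1 = 10
SUM - FIR - BRV - RIV: 1+1+7 = 9
Cheapest is SUM - FIR - BRV - RIV at 9 min.
So from SUM the first move is to FIR.

FIR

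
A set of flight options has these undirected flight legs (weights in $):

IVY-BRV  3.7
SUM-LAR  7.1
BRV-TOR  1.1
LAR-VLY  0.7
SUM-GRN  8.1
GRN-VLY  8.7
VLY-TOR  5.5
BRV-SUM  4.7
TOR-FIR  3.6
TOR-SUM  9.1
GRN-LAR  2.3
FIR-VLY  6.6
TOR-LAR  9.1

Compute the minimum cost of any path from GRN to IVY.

Running Dijkstra from GRN:
GRN: 0
LAR: 2.3  (via GRN)
VLY: 3  (via LAR)
SUM: 8.1  (via GRN)
TOR: 8.5  (via VLY)
BRV: 9.6  (via TOR)
FIR: 9.6  (via VLY)
IVY: 13.3  (via BRV)
Shortest route: GRN–LAR–VLY–TOR–BRV–IVY = $13.3.

$13.3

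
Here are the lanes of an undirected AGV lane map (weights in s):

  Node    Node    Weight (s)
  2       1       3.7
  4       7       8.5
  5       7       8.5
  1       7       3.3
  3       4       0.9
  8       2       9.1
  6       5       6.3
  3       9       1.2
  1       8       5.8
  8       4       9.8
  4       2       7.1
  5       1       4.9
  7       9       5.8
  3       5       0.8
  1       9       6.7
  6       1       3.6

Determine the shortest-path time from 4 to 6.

8 s

Enumerating some paths:
4 - 3 - 5 - 6: 0.9+0.8+6.3 = 8
4 - 3 - 5 - 1 - 6: 0.9+0.8+4.9+3.6 = 10.2
4 - 2 - 1 - 6: 7.1+3.7+3.6 = 14.4
4 - 3 - 9 - 1 - 6: 0.9+1.2+6.7+3.6 = 12.4
The minimum is 8 s via 4 - 3 - 5 - 6.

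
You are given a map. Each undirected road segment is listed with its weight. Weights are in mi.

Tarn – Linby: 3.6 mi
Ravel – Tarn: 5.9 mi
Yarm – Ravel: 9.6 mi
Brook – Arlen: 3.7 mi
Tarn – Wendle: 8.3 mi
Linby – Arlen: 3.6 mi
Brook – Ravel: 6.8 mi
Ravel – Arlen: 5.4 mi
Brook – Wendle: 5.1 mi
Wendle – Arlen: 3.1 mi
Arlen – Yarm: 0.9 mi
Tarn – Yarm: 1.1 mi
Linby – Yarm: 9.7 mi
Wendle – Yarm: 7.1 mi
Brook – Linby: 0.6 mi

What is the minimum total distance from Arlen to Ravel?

Running Dijkstra from Arlen:
Arlen: 0
Yarm: 0.9  (via Arlen)
Tarn: 2  (via Yarm)
Wendle: 3.1  (via Arlen)
Linby: 3.6  (via Arlen)
Brook: 3.7  (via Arlen)
Ravel: 5.4  (via Arlen)
Shortest route: Arlen → Ravel = 5.4 mi.

5.4 mi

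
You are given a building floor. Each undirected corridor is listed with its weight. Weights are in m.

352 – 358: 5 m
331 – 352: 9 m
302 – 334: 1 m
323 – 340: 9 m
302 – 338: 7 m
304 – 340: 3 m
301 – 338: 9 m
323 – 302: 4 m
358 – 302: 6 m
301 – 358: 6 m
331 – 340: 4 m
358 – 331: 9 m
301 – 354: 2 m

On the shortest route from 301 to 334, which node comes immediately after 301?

Compare a few routes:
301–358–302–334: 6+6+1 = 13
301–338–302–334: 9+7+1 = 17
Cheapest is 301–358–302–334 at 13 m.
So from 301 the first move is to 358.

358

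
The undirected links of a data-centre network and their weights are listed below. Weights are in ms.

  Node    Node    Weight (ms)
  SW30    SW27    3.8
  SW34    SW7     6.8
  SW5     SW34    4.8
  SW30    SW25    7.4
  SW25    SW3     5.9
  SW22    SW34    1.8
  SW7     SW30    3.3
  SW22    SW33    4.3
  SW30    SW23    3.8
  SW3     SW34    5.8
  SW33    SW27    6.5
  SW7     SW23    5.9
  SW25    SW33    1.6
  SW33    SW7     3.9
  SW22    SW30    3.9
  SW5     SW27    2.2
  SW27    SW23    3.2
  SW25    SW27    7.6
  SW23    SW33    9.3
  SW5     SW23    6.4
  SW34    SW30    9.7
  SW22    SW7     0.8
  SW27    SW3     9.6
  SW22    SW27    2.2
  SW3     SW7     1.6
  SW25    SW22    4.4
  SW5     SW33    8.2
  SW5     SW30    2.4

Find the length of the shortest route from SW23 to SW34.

7.2 ms

Shortest distances from SW23:
SW23: 0
SW27: 3.2  (via SW23)
SW30: 3.8  (via SW23)
SW22: 5.4  (via SW27)
SW5: 5.4  (via SW27)
SW7: 5.9  (via SW23)
SW34: 7.2  (via SW22)
Shortest route: SW23 → SW27 → SW22 → SW34 = 7.2 ms.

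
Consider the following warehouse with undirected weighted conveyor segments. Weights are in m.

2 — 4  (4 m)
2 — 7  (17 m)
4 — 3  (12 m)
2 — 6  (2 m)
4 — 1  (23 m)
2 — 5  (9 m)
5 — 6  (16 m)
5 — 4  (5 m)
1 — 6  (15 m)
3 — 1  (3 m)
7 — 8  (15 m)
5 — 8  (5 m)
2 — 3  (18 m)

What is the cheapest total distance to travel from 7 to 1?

Running Dijkstra from 7:
7: 0
8: 15  (via 7)
2: 17  (via 7)
6: 19  (via 2)
5: 20  (via 8)
4: 21  (via 2)
3: 33  (via 4)
1: 34  (via 6)
Shortest route: 7–2–6–1 = 34 m.

34 m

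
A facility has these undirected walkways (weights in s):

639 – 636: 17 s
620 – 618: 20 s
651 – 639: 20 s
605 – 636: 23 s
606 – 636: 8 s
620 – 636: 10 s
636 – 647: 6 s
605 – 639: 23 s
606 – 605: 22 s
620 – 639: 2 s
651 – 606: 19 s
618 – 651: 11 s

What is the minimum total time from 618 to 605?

Enumerating some paths:
618 → 651 → 606 → 605: 11+19+22 = 52
618 → 620 → 639 → 605: 20+2+23 = 45
Cheapest is 618 → 620 → 639 → 605 at 45 s.

45 s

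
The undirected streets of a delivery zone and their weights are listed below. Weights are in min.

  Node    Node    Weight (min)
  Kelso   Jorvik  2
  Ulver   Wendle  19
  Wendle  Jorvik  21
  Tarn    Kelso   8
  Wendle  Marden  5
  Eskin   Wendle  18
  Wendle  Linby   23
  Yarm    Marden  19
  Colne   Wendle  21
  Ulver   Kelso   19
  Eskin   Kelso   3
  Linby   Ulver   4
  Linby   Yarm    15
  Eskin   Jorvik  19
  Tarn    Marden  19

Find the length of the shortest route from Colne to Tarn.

Enumerating some paths:
Colne - Wendle - Eskin - Kelso - Tarn: 21+18+3+8 = 50
Colne - Wendle - Marden - Tarn: 21+5+19 = 45
Colne - Wendle - Jorvik - Kelso - Tarn: 21+21+2+8 = 52
The minimum is 45 min via Colne - Wendle - Marden - Tarn.

45 min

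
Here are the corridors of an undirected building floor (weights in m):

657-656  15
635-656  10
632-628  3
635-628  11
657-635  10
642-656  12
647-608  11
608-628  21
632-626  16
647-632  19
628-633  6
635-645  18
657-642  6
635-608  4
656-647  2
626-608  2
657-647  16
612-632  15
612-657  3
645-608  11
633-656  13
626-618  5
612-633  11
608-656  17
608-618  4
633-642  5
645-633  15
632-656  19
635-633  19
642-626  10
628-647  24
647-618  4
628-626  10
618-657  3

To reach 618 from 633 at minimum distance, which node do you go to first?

642

Candidate routes:
633 → 612 → 657 → 618: 11+3+3 = 17
633 → 656 → 647 → 618: 13+2+4 = 19
633 → 642 → 657 → 618: 5+6+3 = 14
Cheapest is 633 → 642 → 657 → 618 at 14 m.
So from 633 the first move is to 642.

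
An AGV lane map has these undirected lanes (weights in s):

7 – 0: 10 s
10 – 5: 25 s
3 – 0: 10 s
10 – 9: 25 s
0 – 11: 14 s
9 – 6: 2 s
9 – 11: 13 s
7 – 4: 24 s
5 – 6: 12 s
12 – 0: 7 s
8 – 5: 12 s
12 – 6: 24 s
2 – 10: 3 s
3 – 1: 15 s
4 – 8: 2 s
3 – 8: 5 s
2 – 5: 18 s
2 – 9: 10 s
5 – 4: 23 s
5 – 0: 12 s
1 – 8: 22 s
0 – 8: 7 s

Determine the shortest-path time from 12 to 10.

39 s

Settle nodes by increasing distance from 12:
12: 0
0: 7  (via 12)
8: 14  (via 0)
4: 16  (via 8)
3: 17  (via 0)
7: 17  (via 0)
5: 19  (via 0)
11: 21  (via 0)
6: 24  (via 12)
9: 26  (via 6)
1: 32  (via 3)
2: 36  (via 9)
10: 39  (via 2)
Shortest route: 12–6–9–2–10 = 39 s.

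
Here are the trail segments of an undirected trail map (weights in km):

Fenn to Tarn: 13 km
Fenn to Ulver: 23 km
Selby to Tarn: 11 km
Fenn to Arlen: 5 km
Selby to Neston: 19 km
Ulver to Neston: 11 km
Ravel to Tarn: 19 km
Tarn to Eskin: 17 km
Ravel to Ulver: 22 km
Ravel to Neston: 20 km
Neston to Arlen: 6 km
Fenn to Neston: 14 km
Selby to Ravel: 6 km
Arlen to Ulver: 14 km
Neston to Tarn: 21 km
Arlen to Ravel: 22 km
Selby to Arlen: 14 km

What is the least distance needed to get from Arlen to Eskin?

Enumerating some paths:
Arlen → Selby → Tarn → Eskin: 14+11+17 = 42
Arlen → Fenn → Tarn → Eskin: 5+13+17 = 35
The minimum is 35 km via Arlen → Fenn → Tarn → Eskin.

35 km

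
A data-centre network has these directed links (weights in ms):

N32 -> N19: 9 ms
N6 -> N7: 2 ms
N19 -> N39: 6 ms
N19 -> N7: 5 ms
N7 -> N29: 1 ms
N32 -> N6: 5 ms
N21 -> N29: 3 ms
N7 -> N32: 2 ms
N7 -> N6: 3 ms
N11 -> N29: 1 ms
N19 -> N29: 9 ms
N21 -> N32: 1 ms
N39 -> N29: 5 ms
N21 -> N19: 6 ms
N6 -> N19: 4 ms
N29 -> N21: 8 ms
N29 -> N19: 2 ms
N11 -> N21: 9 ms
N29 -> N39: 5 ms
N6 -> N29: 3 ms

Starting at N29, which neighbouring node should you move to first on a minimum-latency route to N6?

N19

Compare a few routes:
N29–N19–N7–N32–N6: 2+5+2+5 = 14
N29–N19–N7–N6: 2+5+3 = 10
The minimum is 10 ms via N29–N19–N7–N6.
So from N29 the first move is to N19.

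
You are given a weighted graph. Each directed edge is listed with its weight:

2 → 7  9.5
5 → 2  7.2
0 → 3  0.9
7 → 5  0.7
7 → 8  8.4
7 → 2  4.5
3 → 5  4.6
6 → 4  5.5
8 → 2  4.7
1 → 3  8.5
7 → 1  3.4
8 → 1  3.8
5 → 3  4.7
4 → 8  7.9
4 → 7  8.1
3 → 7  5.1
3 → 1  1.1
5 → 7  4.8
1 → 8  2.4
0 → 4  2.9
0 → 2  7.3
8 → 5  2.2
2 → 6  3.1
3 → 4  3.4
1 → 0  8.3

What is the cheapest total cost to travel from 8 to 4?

Shortest distances from 8:
8: 0
5: 2.2  (via 8)
1: 3.8  (via 8)
2: 4.7  (via 8)
3: 6.9  (via 5)
7: 7  (via 5)
6: 7.8  (via 2)
4: 10.3  (via 3)
Shortest route: 8–5–3–4 = 10.3.

10.3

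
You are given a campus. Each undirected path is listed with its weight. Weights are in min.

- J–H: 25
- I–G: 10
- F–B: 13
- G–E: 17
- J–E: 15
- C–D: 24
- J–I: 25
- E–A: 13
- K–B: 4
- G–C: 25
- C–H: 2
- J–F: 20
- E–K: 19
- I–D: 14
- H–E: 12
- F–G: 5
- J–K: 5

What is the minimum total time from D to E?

Running Dijkstra from D:
D: 0
I: 14  (via D)
C: 24  (via D)
G: 24  (via I)
H: 26  (via C)
F: 29  (via G)
E: 38  (via H)
Shortest route: D–C–H–E = 38 min.

38 min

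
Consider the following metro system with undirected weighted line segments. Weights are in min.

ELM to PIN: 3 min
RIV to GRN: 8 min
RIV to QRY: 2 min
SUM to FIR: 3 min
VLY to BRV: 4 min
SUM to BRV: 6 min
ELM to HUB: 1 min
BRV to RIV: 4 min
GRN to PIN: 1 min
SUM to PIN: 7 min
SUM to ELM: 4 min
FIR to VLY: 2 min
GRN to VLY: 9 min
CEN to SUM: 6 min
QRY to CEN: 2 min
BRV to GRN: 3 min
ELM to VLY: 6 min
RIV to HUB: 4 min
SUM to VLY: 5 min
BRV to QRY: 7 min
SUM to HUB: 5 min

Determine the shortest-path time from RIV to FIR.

10 min

Shortest distances from RIV:
RIV: 0
QRY: 2  (via RIV)
BRV: 4  (via RIV)
CEN: 4  (via QRY)
HUB: 4  (via RIV)
ELM: 5  (via HUB)
GRN: 7  (via BRV)
VLY: 8  (via BRV)
PIN: 8  (via ELM)
SUM: 9  (via HUB)
FIR: 10  (via VLY)
Shortest route: RIV–BRV–VLY–FIR = 10 min.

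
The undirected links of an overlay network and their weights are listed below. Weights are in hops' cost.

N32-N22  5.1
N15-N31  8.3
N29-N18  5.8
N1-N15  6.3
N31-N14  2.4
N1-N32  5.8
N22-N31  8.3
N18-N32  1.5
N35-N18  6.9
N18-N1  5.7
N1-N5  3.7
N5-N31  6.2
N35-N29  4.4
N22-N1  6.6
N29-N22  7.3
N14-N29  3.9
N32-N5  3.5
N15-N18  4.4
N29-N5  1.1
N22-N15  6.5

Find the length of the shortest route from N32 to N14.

8.5 hops' cost

Running Dijkstra from N32:
N32: 0
N18: 1.5  (via N32)
N5: 3.5  (via N32)
N29: 4.6  (via N5)
N22: 5.1  (via N32)
N1: 5.8  (via N32)
N15: 5.9  (via N18)
N35: 8.4  (via N18)
N14: 8.5  (via N29)
Shortest route: N32 → N5 → N29 → N14 = 8.5 hops' cost.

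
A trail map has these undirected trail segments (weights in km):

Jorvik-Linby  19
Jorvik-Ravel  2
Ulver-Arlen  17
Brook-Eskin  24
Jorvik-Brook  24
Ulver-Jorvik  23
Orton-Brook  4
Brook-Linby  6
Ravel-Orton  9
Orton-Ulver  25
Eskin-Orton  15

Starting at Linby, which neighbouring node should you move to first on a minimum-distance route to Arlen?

Enumerating some paths:
Linby–Brook–Orton–Ravel–Jorvik–Ulver–Arlen: 6+4+9+2+23+17 = 61
Linby–Jorvik–Ulver–Arlen: 19+23+17 = 59
Linby–Brook–Orton–Ulver–Arlen: 6+4+25+17 = 52
The minimum is 52 km via Linby–Brook–Orton–Ulver–Arlen.
So from Linby the first move is to Brook.

Brook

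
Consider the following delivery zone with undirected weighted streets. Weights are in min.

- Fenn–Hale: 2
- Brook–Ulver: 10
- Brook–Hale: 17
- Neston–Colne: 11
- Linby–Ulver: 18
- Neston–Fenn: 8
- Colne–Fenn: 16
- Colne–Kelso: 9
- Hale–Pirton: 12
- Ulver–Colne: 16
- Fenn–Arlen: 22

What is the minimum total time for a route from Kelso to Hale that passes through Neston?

30 min

Best Kelso to Neston: Kelso → Colne → Neston costing 20
Shortest Neston→Hale: Neston → Fenn → Hale = 10
Total via Neston: 20 + 10 = 30 min.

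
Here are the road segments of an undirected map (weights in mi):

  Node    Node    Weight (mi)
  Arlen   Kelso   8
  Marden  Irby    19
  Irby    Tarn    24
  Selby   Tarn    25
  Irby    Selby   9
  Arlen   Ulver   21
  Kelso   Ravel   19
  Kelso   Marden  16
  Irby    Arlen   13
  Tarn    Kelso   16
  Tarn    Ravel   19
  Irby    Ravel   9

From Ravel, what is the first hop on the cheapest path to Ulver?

Irby

Compare a few routes:
Ravel → Kelso → Arlen → Ulver: 19+8+21 = 48
Ravel → Tarn → Kelso → Arlen → Ulver: 19+16+8+21 = 64
Ravel → Irby → Marden → Kelso → Arlen → Ulver: 9+19+16+8+21 = 73
Ravel → Irby → Arlen → Ulver: 9+13+21 = 43
Cheapest is Ravel → Irby → Arlen → Ulver at 43 mi.
So from Ravel the first move is to Irby.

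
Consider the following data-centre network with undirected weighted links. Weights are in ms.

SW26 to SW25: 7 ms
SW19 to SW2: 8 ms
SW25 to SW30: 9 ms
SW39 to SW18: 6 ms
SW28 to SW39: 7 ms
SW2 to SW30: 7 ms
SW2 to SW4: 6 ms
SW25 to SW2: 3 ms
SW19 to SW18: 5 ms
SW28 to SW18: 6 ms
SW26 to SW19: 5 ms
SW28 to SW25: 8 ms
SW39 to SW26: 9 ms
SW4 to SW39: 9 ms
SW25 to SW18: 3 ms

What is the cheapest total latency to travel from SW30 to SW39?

Enumerating some paths:
SW30–SW2–SW25–SW18–SW39: 7+3+3+6 = 19
SW30–SW25–SW18–SW39: 9+3+6 = 18
Cheapest is SW30–SW25–SW18–SW39 at 18 ms.

18 ms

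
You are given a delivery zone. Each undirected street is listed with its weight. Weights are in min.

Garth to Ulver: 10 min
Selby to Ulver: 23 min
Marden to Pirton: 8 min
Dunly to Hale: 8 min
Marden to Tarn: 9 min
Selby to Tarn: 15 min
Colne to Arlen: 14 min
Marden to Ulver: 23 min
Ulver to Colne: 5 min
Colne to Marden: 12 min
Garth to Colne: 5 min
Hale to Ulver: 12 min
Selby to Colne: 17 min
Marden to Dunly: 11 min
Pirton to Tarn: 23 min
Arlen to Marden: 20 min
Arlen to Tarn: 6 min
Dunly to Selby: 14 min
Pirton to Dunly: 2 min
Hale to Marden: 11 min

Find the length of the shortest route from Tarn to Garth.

Running Dijkstra from Tarn:
Tarn: 0
Arlen: 6  (via Tarn)
Marden: 9  (via Tarn)
Selby: 15  (via Tarn)
Pirton: 17  (via Marden)
Dunly: 19  (via Pirton)
Hale: 20  (via Marden)
Colne: 20  (via Arlen)
Garth: 25  (via Colne)
Shortest route: Tarn → Arlen → Colne → Garth = 25 min.

25 min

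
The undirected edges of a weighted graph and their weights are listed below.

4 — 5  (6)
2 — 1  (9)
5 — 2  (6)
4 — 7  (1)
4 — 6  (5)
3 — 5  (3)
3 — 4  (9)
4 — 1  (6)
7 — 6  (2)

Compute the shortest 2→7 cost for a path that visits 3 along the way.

Best 2 to 3: 2 → 5 → 3 costing 9
Shortest 3→7: 3 → 4 → 7 = 10
Total via 3: 9 + 10 = 19.

19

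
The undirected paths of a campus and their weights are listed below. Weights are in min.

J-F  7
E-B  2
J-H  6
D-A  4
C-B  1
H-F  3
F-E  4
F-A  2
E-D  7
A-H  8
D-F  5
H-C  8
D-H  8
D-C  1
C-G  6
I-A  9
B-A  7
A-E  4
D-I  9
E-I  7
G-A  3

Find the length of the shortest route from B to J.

13 min

Compare a few routes:
B → C → D → F → J: 1+1+5+7 = 14
B → E → F → J: 2+4+7 = 13
B → E → A → F → J: 2+4+2+7 = 15
B → E → F → H → J: 2+4+3+6 = 15
The minimum is 13 min via B → E → F → J.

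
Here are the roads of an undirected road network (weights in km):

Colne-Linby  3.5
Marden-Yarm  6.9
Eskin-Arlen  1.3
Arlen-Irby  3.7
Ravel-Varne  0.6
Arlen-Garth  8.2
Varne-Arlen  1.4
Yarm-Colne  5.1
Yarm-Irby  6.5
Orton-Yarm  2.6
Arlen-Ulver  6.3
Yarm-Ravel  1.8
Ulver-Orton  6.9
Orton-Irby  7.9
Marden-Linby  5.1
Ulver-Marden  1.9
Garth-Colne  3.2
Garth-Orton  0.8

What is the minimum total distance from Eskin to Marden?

9.5 km

Running Dijkstra from Eskin:
Eskin: 0
Arlen: 1.3  (via Eskin)
Varne: 2.7  (via Arlen)
Ravel: 3.3  (via Varne)
Irby: 5  (via Arlen)
Yarm: 5.1  (via Ravel)
Ulver: 7.6  (via Arlen)
Orton: 7.7  (via Yarm)
Garth: 8.5  (via Orton)
Marden: 9.5  (via Ulver)
Shortest route: Eskin–Arlen–Ulver–Marden = 9.5 km.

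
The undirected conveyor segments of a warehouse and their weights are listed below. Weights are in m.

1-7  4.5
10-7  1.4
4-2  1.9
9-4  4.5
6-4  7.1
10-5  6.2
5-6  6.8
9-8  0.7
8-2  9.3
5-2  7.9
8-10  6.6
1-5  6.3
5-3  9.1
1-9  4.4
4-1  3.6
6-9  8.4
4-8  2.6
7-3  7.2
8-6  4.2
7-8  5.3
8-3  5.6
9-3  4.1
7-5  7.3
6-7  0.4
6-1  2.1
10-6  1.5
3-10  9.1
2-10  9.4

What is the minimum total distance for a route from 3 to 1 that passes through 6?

9.7 m

Shortest 3→6: 3 → 7 → 6 = 7.6
Best 6 to 1: 6 → 1 costing 2.1
Total via 6: 7.6 + 2.1 = 9.7 m.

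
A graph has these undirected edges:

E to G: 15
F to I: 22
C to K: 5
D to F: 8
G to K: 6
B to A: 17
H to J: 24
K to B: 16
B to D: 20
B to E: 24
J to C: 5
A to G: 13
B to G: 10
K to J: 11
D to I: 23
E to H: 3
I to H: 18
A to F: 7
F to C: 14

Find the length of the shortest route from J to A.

26

Enumerating some paths:
J - K - G - A: 11+6+13 = 30
J - C - K - G - A: 5+5+6+13 = 29
J - C - F - A: 5+14+7 = 26
The minimum is 26 via J - C - F - A.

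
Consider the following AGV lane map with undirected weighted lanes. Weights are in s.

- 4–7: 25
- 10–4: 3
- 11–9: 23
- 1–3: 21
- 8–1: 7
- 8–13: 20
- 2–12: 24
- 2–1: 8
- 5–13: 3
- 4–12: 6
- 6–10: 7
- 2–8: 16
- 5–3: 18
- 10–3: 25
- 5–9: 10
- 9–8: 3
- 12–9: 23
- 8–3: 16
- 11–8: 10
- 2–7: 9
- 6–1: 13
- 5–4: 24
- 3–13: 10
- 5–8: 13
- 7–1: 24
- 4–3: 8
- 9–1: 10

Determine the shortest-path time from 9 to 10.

Candidate routes:
9–1–6–10: 10+13+7 = 30
9–5–4–10: 10+24+3 = 37
9–12–4–10: 23+6+3 = 32
9–5–13–3–4–10: 10+3+10+8+3 = 34
Cheapest is 9–1–6–10 at 30 s.

30 s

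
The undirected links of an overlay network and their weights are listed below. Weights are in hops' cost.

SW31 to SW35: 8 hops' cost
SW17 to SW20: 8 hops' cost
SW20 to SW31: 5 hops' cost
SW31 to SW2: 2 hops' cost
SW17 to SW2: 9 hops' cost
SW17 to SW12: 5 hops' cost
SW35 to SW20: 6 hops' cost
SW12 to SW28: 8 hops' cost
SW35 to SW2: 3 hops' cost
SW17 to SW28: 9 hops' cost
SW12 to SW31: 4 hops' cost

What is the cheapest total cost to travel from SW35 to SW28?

Enumerating some paths:
SW35 - SW20 - SW17 - SW28: 6+8+9 = 23
SW35 - SW31 - SW12 - SW28: 8+4+8 = 20
SW35 - SW2 - SW31 - SW12 - SW28: 3+2+4+8 = 17
SW35 - SW2 - SW17 - SW28: 3+9+9 = 21
Cheapest is SW35 - SW2 - SW31 - SW12 - SW28 at 17 hops' cost.

17 hops' cost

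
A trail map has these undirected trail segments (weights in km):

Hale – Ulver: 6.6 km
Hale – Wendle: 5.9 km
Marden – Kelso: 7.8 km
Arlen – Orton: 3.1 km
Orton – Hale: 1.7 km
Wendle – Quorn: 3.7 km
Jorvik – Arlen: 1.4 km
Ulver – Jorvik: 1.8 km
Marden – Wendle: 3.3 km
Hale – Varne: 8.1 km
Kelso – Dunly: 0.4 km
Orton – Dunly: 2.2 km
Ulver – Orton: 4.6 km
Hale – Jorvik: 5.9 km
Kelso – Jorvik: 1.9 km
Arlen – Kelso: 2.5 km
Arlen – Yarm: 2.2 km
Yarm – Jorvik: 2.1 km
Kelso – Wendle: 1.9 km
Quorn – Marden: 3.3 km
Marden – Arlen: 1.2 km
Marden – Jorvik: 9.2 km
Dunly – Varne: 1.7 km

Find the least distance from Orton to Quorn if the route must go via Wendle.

8.2 km

Best Orton to Wendle: Orton → Dunly → Kelso → Wendle costing 4.5
Shortest Wendle→Quorn: Wendle → Quorn = 3.7
Total via Wendle: 4.5 + 3.7 = 8.2 km.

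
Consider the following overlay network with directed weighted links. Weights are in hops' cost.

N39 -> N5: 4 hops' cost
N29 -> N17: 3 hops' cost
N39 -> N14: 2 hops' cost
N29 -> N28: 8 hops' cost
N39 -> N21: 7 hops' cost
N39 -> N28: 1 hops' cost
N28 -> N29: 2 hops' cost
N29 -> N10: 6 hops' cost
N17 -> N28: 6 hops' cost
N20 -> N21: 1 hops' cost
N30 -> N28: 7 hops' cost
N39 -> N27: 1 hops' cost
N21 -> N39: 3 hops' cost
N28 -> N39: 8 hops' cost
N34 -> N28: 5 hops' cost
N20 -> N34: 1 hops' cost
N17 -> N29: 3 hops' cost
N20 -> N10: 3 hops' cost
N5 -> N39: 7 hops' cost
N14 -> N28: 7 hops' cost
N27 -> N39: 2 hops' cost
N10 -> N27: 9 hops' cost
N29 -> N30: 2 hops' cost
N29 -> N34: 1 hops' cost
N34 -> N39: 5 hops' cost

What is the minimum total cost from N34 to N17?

Candidate routes:
N34 - N39 - N28 - N29 - N17: 5+1+2+3 = 11
N34 - N39 - N14 - N28 - N29 - N17: 5+2+7+2+3 = 19
N34 - N28 - N29 - N17: 5+2+3 = 10
Cheapest is N34 - N28 - N29 - N17 at 10 hops' cost.

10 hops' cost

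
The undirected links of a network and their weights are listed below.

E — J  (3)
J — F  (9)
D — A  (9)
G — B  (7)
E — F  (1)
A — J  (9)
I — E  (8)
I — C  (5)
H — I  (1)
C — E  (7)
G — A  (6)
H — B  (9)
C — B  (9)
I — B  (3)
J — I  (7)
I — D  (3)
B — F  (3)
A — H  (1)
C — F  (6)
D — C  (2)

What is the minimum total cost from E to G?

Settle nodes by increasing distance from E:
E: 0
F: 1  (via E)
J: 3  (via E)
B: 4  (via F)
C: 7  (via E)
I: 7  (via B)
H: 8  (via I)
A: 9  (via H)
D: 9  (via C)
G: 11  (via B)
Shortest route: E–F–B–G = 11.

11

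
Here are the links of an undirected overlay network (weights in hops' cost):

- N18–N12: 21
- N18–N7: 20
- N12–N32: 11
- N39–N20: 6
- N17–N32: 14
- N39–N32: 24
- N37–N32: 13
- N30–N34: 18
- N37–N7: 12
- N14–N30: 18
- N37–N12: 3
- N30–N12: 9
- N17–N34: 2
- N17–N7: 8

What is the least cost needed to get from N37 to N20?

43 hops' cost

Compare a few routes:
N37 - N12 - N32 - N39 - N20: 3+11+24+6 = 44
N37 - N32 - N39 - N20: 13+24+6 = 43
N37 - N7 - N17 - N32 - N39 - N20: 12+8+14+24+6 = 64
The minimum is 43 hops' cost via N37 - N32 - N39 - N20.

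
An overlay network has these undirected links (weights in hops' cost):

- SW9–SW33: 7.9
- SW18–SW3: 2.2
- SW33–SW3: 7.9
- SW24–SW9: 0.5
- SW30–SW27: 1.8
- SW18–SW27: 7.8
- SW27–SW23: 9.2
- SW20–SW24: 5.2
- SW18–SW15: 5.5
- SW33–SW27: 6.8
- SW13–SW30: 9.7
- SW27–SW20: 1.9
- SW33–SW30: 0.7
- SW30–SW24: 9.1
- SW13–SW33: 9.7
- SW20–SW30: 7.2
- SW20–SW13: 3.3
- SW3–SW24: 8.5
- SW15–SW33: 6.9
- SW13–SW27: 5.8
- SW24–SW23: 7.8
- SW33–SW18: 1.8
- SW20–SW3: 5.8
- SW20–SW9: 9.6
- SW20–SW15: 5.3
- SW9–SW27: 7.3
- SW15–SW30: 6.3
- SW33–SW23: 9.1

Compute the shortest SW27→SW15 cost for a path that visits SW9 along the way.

Shortest SW27→SW9: SW27–SW9 = 7.3
Shortest SW9→SW15: SW9–SW24–SW20–SW15 = 11
Total via SW9: 7.3 + 11 = 18.3 hops' cost.

18.3 hops' cost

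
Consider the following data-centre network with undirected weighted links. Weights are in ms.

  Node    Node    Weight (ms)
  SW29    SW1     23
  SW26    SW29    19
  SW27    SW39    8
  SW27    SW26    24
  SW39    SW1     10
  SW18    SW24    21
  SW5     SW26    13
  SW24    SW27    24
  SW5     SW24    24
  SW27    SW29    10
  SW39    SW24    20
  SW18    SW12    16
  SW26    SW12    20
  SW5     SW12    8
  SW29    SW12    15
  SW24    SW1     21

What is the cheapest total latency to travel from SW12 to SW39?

33 ms

Shortest distances from SW12:
SW12: 0
SW5: 8  (via SW12)
SW29: 15  (via SW12)
SW18: 16  (via SW12)
SW26: 20  (via SW12)
SW27: 25  (via SW29)
SW24: 32  (via SW5)
SW39: 33  (via SW27)
Shortest route: SW12 → SW29 → SW27 → SW39 = 33 ms.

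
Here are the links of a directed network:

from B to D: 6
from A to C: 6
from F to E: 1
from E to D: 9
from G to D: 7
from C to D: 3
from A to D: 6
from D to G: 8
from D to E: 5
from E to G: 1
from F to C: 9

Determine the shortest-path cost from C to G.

Enumerating some paths:
C - D - G: 3+8 = 11
C - D - E - G: 3+5+1 = 9
Cheapest is C - D - E - G at 9.

9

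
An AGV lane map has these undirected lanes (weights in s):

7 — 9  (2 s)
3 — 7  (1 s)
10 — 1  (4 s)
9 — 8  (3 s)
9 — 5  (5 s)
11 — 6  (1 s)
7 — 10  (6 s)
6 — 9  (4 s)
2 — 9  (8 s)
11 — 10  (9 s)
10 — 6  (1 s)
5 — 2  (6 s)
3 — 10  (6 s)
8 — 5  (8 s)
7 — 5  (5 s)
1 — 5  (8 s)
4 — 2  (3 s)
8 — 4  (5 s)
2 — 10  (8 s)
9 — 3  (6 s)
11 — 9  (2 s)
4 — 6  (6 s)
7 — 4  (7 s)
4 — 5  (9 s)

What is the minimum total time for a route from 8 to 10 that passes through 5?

Shortest 8→5: 8 → 5 = 8
Shortest 5→10: 5 → 9 → 11 → 6 → 10 = 9
Total via 5: 8 + 9 = 17 s.

17 s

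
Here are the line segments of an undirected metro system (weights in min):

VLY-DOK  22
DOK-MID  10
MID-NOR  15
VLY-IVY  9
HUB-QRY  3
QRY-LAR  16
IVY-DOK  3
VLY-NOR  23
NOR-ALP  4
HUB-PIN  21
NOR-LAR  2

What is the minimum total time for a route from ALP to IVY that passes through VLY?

Shortest ALP→VLY: ALP → NOR → VLY = 27
Best VLY to IVY: VLY → IVY costing 9
Total via VLY: 27 + 9 = 36 min.

36 min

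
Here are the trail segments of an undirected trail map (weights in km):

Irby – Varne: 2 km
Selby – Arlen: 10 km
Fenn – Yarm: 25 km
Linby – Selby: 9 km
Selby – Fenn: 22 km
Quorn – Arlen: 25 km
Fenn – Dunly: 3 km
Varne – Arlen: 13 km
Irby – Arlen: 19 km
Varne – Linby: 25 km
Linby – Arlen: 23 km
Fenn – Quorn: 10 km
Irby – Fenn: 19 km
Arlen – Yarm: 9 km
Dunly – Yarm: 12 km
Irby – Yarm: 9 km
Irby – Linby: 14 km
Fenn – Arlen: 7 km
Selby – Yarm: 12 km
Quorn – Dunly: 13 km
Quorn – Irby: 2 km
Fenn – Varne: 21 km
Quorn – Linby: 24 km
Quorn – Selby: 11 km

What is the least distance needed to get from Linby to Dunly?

29 km

Compare a few routes:
Linby - Irby - Quorn - Dunly: 14+2+13 = 29
Linby - Selby - Yarm - Dunly: 9+12+12 = 33
Cheapest is Linby - Irby - Quorn - Dunly at 29 km.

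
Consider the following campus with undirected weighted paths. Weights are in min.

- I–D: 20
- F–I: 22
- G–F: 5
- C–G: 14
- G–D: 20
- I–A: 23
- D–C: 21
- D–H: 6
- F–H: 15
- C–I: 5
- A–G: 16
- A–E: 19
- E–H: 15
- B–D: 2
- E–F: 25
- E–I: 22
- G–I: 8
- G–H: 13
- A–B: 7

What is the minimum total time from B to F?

Shortest distances from B:
B: 0
D: 2  (via B)
A: 7  (via B)
H: 8  (via D)
G: 21  (via H)
I: 22  (via D)
C: 23  (via D)
E: 23  (via H)
F: 23  (via H)
Shortest route: B–D–H–F = 23 min.

23 min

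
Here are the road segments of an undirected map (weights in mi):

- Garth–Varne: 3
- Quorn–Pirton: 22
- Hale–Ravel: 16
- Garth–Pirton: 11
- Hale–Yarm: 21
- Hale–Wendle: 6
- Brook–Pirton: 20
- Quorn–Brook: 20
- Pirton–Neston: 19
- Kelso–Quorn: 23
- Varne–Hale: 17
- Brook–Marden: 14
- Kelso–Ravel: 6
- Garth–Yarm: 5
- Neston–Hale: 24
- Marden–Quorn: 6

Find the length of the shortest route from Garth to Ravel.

36 mi

Candidate routes:
Garth–Yarm–Hale–Ravel: 5+21+16 = 42
Garth–Varne–Hale–Ravel: 3+17+16 = 36
Cheapest is Garth–Varne–Hale–Ravel at 36 mi.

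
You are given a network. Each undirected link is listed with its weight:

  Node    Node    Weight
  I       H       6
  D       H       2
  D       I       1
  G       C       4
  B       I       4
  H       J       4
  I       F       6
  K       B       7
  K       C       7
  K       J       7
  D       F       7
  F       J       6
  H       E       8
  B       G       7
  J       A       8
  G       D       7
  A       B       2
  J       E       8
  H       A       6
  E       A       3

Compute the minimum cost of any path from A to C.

Compare a few routes:
A–H–D–G–C: 6+2+7+4 = 19
A–B–K–C: 2+7+7 = 16
A–B–I–D–G–C: 2+4+1+7+4 = 18
A–B–G–C: 2+7+4 = 13
Cheapest is A–B–G–C at 13.

13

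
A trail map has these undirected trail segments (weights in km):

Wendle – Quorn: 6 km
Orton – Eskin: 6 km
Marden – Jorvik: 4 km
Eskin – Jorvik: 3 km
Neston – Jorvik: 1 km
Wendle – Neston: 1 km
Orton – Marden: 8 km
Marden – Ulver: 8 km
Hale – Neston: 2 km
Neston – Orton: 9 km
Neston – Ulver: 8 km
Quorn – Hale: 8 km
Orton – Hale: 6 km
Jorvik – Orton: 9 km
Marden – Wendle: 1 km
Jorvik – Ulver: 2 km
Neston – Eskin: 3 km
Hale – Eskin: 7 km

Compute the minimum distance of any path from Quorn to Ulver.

Running Dijkstra from Quorn:
Quorn: 0
Wendle: 6  (via Quorn)
Neston: 7  (via Wendle)
Marden: 7  (via Wendle)
Hale: 8  (via Quorn)
Jorvik: 8  (via Neston)
Ulver: 10  (via Jorvik)
Shortest route: Quorn → Wendle → Neston → Jorvik → Ulver = 10 km.

10 km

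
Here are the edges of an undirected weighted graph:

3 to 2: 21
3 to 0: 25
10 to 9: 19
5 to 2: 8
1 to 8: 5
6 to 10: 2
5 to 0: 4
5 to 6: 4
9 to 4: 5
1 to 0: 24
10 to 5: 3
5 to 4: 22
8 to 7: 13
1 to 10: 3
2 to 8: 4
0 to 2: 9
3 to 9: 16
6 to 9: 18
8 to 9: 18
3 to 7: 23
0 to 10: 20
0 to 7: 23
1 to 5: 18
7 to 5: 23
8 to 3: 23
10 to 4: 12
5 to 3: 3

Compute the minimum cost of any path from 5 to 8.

Settle nodes by increasing distance from 5:
5: 0
3: 3  (via 5)
10: 3  (via 5)
0: 4  (via 5)
6: 4  (via 5)
1: 6  (via 10)
2: 8  (via 5)
8: 11  (via 1)
Shortest route: 5 → 10 → 1 → 8 = 11.

11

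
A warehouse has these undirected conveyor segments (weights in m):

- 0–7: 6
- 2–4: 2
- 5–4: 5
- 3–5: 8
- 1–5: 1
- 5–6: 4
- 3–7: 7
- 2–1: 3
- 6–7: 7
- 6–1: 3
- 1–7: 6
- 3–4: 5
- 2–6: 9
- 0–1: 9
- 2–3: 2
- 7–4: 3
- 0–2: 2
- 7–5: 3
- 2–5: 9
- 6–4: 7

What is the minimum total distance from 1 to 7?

Running Dijkstra from 1:
1: 0
5: 1  (via 1)
2: 3  (via 1)
6: 3  (via 1)
7: 4  (via 5)
Shortest route: 1–5–7 = 4 m.

4 m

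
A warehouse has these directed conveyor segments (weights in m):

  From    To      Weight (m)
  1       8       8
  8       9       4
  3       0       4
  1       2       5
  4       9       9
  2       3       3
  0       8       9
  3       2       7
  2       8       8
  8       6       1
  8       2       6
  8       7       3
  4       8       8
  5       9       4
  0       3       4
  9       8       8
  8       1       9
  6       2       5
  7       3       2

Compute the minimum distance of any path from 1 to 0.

Shortest distances from 1:
1: 0
2: 5  (via 1)
3: 8  (via 2)
8: 8  (via 1)
6: 9  (via 8)
7: 11  (via 8)
0: 12  (via 3)
Shortest route: 1 → 2 → 3 → 0 = 12 m.

12 m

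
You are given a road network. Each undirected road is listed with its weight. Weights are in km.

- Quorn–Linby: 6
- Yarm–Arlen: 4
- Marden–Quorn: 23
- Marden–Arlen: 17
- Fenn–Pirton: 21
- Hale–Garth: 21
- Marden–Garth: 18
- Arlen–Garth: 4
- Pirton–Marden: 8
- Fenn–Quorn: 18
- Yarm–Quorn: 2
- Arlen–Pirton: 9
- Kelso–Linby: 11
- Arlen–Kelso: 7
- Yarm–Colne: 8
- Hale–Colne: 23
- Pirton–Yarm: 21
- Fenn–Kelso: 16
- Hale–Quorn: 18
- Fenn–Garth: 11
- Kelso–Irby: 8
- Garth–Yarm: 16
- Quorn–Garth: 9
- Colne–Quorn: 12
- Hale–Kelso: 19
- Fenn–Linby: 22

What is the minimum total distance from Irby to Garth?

Shortest distances from Irby:
Irby: 0
Kelso: 8  (via Irby)
Arlen: 15  (via Kelso)
Linby: 19  (via Kelso)
Yarm: 19  (via Arlen)
Garth: 19  (via Arlen)
Shortest route: Irby–Kelso–Arlen–Garth = 19 km.

19 km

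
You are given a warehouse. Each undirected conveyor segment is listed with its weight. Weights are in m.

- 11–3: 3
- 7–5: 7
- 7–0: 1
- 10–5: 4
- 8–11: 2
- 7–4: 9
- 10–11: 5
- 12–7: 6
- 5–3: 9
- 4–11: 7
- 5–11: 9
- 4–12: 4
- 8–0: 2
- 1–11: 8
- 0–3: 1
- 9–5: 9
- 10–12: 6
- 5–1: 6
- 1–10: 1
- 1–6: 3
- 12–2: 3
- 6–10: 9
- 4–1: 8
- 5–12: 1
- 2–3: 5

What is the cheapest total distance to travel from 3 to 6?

Settle nodes by increasing distance from 3:
3: 0
0: 1  (via 3)
7: 2  (via 0)
8: 3  (via 0)
11: 3  (via 3)
2: 5  (via 3)
10: 8  (via 11)
12: 8  (via 7)
1: 9  (via 10)
5: 9  (via 3)
4: 10  (via 11)
6: 12  (via 1)
Shortest route: 3–11–10–1–6 = 12 m.

12 m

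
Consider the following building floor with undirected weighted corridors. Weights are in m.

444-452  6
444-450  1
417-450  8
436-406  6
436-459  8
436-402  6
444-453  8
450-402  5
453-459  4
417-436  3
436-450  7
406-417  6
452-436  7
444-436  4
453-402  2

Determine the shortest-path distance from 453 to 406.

14 m

Candidate routes:
453–402–436–406: 2+6+6 = 14
453–402–436–417–406: 2+6+3+6 = 17
Cheapest is 453–402–436–406 at 14 m.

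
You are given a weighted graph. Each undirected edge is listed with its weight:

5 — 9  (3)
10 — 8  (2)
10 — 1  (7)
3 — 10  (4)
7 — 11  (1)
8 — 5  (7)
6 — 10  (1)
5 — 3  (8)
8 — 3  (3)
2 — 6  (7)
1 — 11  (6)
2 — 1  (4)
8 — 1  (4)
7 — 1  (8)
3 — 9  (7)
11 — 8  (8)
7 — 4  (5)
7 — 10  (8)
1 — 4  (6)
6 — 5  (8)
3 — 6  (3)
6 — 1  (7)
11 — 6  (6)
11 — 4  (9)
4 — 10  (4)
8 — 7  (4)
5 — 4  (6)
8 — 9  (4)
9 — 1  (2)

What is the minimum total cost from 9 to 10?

6

Shortest distances from 9:
9: 0
1: 2  (via 9)
5: 3  (via 9)
8: 4  (via 9)
2: 6  (via 1)
10: 6  (via 8)
Shortest route: 9–8–10 = 6.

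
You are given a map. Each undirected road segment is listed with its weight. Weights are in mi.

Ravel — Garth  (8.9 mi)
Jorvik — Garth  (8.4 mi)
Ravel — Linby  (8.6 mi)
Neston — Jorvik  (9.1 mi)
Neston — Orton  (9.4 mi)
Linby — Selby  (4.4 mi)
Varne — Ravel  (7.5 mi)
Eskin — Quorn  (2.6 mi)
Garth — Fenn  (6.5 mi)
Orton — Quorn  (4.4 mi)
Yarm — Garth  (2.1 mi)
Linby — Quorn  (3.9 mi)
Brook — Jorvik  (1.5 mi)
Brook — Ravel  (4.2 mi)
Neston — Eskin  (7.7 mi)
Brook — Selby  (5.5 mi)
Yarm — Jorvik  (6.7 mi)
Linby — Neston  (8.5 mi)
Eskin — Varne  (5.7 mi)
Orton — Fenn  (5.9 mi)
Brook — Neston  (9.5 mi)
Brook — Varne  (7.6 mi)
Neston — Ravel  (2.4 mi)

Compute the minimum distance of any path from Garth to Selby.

Settle nodes by increasing distance from Garth:
Garth: 0
Yarm: 2.1  (via Garth)
Fenn: 6.5  (via Garth)
Jorvik: 8.4  (via Garth)
Ravel: 8.9  (via Garth)
Brook: 9.9  (via Jorvik)
Neston: 11.3  (via Ravel)
Orton: 12.4  (via Fenn)
Selby: 15.4  (via Brook)
Shortest route: Garth → Jorvik → Brook → Selby = 15.4 mi.

15.4 mi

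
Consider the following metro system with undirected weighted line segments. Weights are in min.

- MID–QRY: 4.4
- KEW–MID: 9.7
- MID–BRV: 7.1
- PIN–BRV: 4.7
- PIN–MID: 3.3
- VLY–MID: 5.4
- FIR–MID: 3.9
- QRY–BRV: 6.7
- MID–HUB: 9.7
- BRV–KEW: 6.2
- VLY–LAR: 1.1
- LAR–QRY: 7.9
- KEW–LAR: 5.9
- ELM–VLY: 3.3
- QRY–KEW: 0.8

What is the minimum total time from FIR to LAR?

Shortest distances from FIR:
FIR: 0
MID: 3.9  (via FIR)
PIN: 7.2  (via MID)
QRY: 8.3  (via MID)
KEW: 9.1  (via QRY)
VLY: 9.3  (via MID)
LAR: 10.4  (via VLY)
Shortest route: FIR → MID → VLY → LAR = 10.4 min.

10.4 min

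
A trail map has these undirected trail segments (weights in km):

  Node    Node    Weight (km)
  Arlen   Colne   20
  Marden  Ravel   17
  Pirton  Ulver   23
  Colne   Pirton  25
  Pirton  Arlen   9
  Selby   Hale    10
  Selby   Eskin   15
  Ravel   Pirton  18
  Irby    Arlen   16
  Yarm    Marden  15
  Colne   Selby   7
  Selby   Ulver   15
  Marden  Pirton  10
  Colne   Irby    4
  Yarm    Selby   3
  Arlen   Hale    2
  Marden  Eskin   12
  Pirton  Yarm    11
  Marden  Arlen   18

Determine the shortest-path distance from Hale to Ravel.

29 km

Candidate routes:
Hale–Arlen–Marden–Ravel: 2+18+17 = 37
Hale–Arlen–Pirton–Ravel: 2+9+18 = 29
Hale–Arlen–Pirton–Marden–Ravel: 2+9+10+17 = 38
Cheapest is Hale–Arlen–Pirton–Ravel at 29 km.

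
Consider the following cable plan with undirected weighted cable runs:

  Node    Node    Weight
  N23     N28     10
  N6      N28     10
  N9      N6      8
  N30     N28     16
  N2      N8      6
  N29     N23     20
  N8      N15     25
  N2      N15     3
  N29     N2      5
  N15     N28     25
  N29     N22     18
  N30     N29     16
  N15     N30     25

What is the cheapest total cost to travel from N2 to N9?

Running Dijkstra from N2:
N2: 0
N15: 3  (via N2)
N29: 5  (via N2)
N8: 6  (via N2)
N30: 21  (via N29)
N22: 23  (via N29)
N23: 25  (via N29)
N28: 28  (via N15)
N6: 38  (via N28)
N9: 46  (via N6)
Shortest route: N2 → N15 → N28 → N6 → N9 = 46.

46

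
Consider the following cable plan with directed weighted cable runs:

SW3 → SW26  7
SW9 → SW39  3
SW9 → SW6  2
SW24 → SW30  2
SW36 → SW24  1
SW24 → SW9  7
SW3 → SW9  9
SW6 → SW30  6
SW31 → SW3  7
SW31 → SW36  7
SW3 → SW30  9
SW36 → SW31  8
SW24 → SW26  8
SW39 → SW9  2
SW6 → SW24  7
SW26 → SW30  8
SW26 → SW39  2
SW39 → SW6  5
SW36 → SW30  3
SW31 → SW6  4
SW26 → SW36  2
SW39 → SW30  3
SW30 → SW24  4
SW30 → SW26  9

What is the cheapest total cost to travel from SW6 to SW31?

25

Running Dijkstra from SW6:
SW6: 0
SW30: 6  (via SW6)
SW24: 7  (via SW6)
SW9: 14  (via SW24)
SW26: 15  (via SW30)
SW36: 17  (via SW26)
SW39: 17  (via SW9)
SW31: 25  (via SW36)
Shortest route: SW6–SW30–SW26–SW36–SW31 = 25.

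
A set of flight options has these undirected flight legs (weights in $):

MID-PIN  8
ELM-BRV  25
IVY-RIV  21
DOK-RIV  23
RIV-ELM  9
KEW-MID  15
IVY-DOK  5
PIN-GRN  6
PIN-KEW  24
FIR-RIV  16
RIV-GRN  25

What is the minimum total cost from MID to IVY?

Candidate routes:
MID–PIN–GRN–RIV–IVY: 8+6+25+21 = 60
MID–KEW–PIN–GRN–RIV–IVY: 15+24+6+25+21 = 91
MID–PIN–GRN–RIV–DOK–IVY: 8+6+25+23+5 = 67
MID–KEW–PIN–GRN–RIV–DOK–IVY: 15+24+6+25+23+5 = 98
The minimum is $60 via MID–PIN–GRN–RIV–IVY.

$60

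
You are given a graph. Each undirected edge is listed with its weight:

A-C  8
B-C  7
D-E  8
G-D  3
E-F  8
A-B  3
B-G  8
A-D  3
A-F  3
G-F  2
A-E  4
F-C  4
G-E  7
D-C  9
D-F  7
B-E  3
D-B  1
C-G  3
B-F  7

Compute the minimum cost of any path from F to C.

4

Compare a few routes:
F–C: 4 = 4
F–G–C: 2+3 = 5
The minimum is 4 via F–C.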